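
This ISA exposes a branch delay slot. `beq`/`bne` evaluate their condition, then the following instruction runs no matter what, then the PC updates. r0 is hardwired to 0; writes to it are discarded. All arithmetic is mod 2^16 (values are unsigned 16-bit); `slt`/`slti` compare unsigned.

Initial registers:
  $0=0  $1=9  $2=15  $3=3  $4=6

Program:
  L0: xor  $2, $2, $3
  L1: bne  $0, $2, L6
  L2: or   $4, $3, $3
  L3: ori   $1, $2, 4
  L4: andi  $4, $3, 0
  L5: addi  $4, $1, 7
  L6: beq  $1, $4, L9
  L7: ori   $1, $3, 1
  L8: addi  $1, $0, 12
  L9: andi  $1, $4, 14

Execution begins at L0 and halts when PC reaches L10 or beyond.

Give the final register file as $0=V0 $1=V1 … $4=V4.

$0=0 $1=2 $2=12 $3=3 $4=3

#0 xor  $2, $2, $3 ; 0/9/12/3/6
#1 bne  $0, $2, L6 ; 0/9/12/3/6 ; →target
#2 or   $4, $3, $3 ; 0/9/12/3/3
#6 beq  $1, $4, L9 ; 0/9/12/3/3 ; →fallthru
#7 ori   $1, $3, 1 ; 0/3/12/3/3
#8 addi  $1, $0, 12 ; 0/12/12/3/3
#9 andi  $1, $4, 14 ; 0/2/12/3/3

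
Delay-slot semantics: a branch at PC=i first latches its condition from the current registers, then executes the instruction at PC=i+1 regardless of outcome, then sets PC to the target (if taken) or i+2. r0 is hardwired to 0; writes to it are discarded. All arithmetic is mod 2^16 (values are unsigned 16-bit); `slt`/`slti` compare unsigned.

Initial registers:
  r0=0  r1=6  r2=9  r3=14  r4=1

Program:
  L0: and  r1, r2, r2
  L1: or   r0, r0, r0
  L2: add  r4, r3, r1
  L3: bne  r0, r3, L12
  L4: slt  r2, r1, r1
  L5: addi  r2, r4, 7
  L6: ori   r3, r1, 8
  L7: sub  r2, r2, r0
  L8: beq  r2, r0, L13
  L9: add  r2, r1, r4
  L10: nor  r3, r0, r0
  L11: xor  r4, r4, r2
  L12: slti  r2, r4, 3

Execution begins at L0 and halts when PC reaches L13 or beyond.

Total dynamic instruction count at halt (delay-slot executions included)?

[0] and  r1, r2, r2  →  {r0:0, r1:9, r2:9, r3:14, r4:1}
[1] or   r0, r0, r0  →  {r0:0, r1:9, r2:9, r3:14, r4:1}
[2] add  r4, r3, r1  →  {r0:0, r1:9, r2:9, r3:14, r4:23}
[3] bne  r0, r3, L12  →  {r0:0, r1:9, r2:9, r3:14, r4:23}  ⟨branch taken⟩
[4] slt  r2, r1, r1  →  {r0:0, r1:9, r2:0, r3:14, r4:23}
[12] slti  r2, r4, 3  →  {r0:0, r1:9, r2:0, r3:14, r4:23}

6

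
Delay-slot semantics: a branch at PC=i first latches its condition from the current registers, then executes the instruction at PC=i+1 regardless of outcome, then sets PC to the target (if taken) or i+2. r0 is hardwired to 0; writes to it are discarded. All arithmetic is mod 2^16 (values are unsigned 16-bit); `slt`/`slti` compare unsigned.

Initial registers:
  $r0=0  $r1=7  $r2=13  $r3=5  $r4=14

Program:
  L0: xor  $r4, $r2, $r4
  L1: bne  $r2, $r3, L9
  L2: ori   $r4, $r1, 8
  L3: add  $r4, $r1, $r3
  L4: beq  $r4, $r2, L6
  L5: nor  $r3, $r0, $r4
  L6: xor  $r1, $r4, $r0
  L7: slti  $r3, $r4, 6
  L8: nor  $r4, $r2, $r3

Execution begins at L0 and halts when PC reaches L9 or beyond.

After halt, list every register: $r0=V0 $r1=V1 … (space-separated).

$r0=0 $r1=7 $r2=13 $r3=5 $r4=15

PC=0  xor  $r4, $r2, $r4     | $r0=0 $r1=7 $r2=13 $r3=5 $r4=3
PC=1  bne  $r2, $r3, L9      | $r0=0 $r1=7 $r2=13 $r3=5 $r4=3  [TAKEN]
PC=2  ori   $r4, $r1, 8      | $r0=0 $r1=7 $r2=13 $r3=5 $r4=15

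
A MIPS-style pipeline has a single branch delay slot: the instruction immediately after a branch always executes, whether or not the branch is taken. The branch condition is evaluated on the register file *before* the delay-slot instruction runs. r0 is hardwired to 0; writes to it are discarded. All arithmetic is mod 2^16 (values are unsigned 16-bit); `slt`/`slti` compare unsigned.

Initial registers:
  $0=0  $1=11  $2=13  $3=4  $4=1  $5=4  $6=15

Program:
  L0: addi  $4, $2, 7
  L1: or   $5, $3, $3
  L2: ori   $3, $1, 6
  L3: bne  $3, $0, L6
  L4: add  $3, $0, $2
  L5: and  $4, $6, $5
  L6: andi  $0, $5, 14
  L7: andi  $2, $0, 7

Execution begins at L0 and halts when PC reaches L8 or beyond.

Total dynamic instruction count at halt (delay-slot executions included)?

PC=0  addi  $4, $2, 7        | $0=0 $1=11 $2=13 $3=4 $4=20 $5=4 $6=15
PC=1  or   $5, $3, $3        | $0=0 $1=11 $2=13 $3=4 $4=20 $5=4 $6=15
PC=2  ori   $3, $1, 6        | $0=0 $1=11 $2=13 $3=15 $4=20 $5=4 $6=15
PC=3  bne  $3, $0, L6        | $0=0 $1=11 $2=13 $3=15 $4=20 $5=4 $6=15  [TAKEN]
PC=4  add  $3, $0, $2        | $0=0 $1=11 $2=13 $3=13 $4=20 $5=4 $6=15
PC=6  andi  $0, $5, 14       | $0=0 $1=11 $2=13 $3=13 $4=20 $5=4 $6=15
PC=7  andi  $2, $0, 7        | $0=0 $1=11 $2=0 $3=13 $4=20 $5=4 $6=15

7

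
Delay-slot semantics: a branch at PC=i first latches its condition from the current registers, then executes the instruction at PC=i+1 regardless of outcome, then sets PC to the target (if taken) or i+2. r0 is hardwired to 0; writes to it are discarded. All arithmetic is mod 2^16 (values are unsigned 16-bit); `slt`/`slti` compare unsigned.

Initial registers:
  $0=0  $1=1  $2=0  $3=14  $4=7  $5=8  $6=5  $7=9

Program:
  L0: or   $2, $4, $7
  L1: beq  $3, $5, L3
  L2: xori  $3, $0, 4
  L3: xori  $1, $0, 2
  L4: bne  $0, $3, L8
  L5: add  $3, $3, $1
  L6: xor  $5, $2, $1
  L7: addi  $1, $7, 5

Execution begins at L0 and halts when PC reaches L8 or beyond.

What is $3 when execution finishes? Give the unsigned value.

6

  step pc=0: or   $2, $4, $7  regs=(0,1,15,14,7,8,5,9)
  step pc=1: beq  $3, $5, L3  cond=F  regs=(0,1,15,14,7,8,5,9)
  step pc=2: xori  $3, $0, 4  regs=(0,1,15,4,7,8,5,9)
  step pc=3: xori  $1, $0, 2  regs=(0,2,15,4,7,8,5,9)
  step pc=4: bne  $0, $3, L8  cond=T  regs=(0,2,15,4,7,8,5,9)
  step pc=5: add  $3, $3, $1  regs=(0,2,15,6,7,8,5,9)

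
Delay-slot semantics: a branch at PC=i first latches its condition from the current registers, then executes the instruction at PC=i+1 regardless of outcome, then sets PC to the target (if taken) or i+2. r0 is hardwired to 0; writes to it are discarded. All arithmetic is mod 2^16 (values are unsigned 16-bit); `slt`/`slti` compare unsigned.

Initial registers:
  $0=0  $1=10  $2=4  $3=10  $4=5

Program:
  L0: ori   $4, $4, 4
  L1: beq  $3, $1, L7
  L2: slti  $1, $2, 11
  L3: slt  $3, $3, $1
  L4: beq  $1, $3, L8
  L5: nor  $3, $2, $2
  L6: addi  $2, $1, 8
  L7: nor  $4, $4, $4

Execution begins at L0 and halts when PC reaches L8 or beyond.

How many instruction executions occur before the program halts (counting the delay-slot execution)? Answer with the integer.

[0] ori   $4, $4, 4  →  {$0:0, $1:10, $2:4, $3:10, $4:5}
[1] beq  $3, $1, L7  →  {$0:0, $1:10, $2:4, $3:10, $4:5}  ⟨branch taken⟩
[2] slti  $1, $2, 11  →  {$0:0, $1:1, $2:4, $3:10, $4:5}
[7] nor  $4, $4, $4  →  {$0:0, $1:1, $2:4, $3:10, $4:65530}

4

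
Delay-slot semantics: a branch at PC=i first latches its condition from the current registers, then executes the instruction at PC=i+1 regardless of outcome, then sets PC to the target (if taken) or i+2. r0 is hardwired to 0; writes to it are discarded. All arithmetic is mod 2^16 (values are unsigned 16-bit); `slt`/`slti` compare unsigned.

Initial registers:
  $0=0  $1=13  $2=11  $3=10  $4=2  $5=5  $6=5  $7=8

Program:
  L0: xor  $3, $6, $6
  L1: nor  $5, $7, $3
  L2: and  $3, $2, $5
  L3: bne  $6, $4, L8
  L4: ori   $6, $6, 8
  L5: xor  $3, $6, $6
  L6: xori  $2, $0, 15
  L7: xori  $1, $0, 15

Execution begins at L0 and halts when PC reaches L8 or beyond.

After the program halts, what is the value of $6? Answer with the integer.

[0] xor  $3, $6, $6  →  {$0:0, $1:13, $2:11, $3:0, $4:2, $5:5, $6:5, $7:8}
[1] nor  $5, $7, $3  →  {$0:0, $1:13, $2:11, $3:0, $4:2, $5:65527, $6:5, $7:8}
[2] and  $3, $2, $5  →  {$0:0, $1:13, $2:11, $3:3, $4:2, $5:65527, $6:5, $7:8}
[3] bne  $6, $4, L8  →  {$0:0, $1:13, $2:11, $3:3, $4:2, $5:65527, $6:5, $7:8}  ⟨branch taken⟩
[4] ori   $6, $6, 8  →  {$0:0, $1:13, $2:11, $3:3, $4:2, $5:65527, $6:13, $7:8}

13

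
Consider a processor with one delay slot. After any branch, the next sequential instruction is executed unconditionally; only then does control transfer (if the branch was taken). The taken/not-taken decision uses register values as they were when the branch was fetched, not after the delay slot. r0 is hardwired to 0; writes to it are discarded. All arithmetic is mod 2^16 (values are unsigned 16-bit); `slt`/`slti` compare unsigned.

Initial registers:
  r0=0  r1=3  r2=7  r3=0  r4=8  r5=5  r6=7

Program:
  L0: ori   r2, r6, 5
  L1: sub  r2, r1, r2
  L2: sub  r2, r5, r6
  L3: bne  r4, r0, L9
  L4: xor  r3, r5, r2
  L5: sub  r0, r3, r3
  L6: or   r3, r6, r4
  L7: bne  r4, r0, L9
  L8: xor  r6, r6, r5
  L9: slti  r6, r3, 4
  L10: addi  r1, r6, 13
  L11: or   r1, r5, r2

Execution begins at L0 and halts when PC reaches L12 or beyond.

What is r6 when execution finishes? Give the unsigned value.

  step pc=0: ori   r2, r6, 5  regs=(0,3,7,0,8,5,7)
  step pc=1: sub  r2, r1, r2  regs=(0,3,65532,0,8,5,7)
  step pc=2: sub  r2, r5, r6  regs=(0,3,65534,0,8,5,7)
  step pc=3: bne  r4, r0, L9  cond=T  regs=(0,3,65534,0,8,5,7)
  step pc=4: xor  r3, r5, r2  regs=(0,3,65534,65531,8,5,7)
  step pc=9: slti  r6, r3, 4  regs=(0,3,65534,65531,8,5,0)
  step pc=10: addi  r1, r6, 13  regs=(0,13,65534,65531,8,5,0)
  step pc=11: or   r1, r5, r2  regs=(0,65535,65534,65531,8,5,0)

0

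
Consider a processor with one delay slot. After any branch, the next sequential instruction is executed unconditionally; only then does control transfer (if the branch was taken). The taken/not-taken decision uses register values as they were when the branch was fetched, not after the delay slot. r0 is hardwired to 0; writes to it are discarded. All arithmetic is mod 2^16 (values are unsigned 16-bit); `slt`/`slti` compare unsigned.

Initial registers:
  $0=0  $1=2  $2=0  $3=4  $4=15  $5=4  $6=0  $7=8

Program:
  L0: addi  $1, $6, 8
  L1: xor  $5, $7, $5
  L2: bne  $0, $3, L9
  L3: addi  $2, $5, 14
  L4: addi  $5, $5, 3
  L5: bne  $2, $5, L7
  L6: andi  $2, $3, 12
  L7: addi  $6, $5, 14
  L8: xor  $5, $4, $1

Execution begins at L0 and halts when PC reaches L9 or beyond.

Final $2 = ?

26

[0] addi  $1, $6, 8  →  {$0:0, $1:8, $2:0, $3:4, $4:15, $5:4, $6:0, $7:8}
[1] xor  $5, $7, $5  →  {$0:0, $1:8, $2:0, $3:4, $4:15, $5:12, $6:0, $7:8}
[2] bne  $0, $3, L9  →  {$0:0, $1:8, $2:0, $3:4, $4:15, $5:12, $6:0, $7:8}  ⟨branch taken⟩
[3] addi  $2, $5, 14  →  {$0:0, $1:8, $2:26, $3:4, $4:15, $5:12, $6:0, $7:8}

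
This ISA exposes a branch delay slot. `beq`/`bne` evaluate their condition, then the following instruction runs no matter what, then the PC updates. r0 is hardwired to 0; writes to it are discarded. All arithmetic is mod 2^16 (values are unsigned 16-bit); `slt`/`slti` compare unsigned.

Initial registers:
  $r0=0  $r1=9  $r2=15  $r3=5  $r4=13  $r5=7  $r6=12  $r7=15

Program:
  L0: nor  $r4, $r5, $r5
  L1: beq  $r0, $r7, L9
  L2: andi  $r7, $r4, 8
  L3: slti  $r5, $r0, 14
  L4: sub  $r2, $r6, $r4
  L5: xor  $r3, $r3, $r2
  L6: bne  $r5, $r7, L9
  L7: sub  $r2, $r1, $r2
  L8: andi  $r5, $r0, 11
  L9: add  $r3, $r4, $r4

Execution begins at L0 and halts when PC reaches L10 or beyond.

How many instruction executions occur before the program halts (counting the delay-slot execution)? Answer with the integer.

9

PC=0  nor  $r4, $r5, $r5     | $r0=0 $r1=9 $r2=15 $r3=5 $r4=65528 $r5=7 $r6=12 $r7=15
PC=1  beq  $r0, $r7, L9      | $r0=0 $r1=9 $r2=15 $r3=5 $r4=65528 $r5=7 $r6=12 $r7=15  [not taken]
PC=2  andi  $r7, $r4, 8      | $r0=0 $r1=9 $r2=15 $r3=5 $r4=65528 $r5=7 $r6=12 $r7=8
PC=3  slti  $r5, $r0, 14     | $r0=0 $r1=9 $r2=15 $r3=5 $r4=65528 $r5=1 $r6=12 $r7=8
PC=4  sub  $r2, $r6, $r4     | $r0=0 $r1=9 $r2=20 $r3=5 $r4=65528 $r5=1 $r6=12 $r7=8
PC=5  xor  $r3, $r3, $r2     | $r0=0 $r1=9 $r2=20 $r3=17 $r4=65528 $r5=1 $r6=12 $r7=8
PC=6  bne  $r5, $r7, L9      | $r0=0 $r1=9 $r2=20 $r3=17 $r4=65528 $r5=1 $r6=12 $r7=8  [TAKEN]
PC=7  sub  $r2, $r1, $r2     | $r0=0 $r1=9 $r2=65525 $r3=17 $r4=65528 $r5=1 $r6=12 $r7=8
PC=9  add  $r3, $r4, $r4     | $r0=0 $r1=9 $r2=65525 $r3=65520 $r4=65528 $r5=1 $r6=12 $r7=8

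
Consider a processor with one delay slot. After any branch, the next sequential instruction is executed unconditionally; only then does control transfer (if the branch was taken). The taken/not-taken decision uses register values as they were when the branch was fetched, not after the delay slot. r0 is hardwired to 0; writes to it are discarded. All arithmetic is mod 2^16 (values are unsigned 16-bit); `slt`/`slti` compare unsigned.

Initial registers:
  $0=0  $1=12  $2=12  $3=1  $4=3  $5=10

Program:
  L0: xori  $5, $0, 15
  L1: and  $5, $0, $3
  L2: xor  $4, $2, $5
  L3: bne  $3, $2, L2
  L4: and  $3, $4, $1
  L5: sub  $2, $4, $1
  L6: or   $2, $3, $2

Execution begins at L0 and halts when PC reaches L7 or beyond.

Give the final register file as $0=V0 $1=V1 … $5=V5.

$0=0 $1=12 $2=12 $3=12 $4=12 $5=0

  step pc=0: xori  $5, $0, 15  regs=(0,12,12,1,3,15)
  step pc=1: and  $5, $0, $3  regs=(0,12,12,1,3,0)
  step pc=2: xor  $4, $2, $5  regs=(0,12,12,1,12,0)
  step pc=3: bne  $3, $2, L2  cond=T  regs=(0,12,12,1,12,0)
  step pc=4: and  $3, $4, $1  regs=(0,12,12,12,12,0)
  step pc=2: xor  $4, $2, $5  regs=(0,12,12,12,12,0)
  step pc=3: bne  $3, $2, L2  cond=F  regs=(0,12,12,12,12,0)
  step pc=4: and  $3, $4, $1  regs=(0,12,12,12,12,0)
  step pc=5: sub  $2, $4, $1  regs=(0,12,0,12,12,0)
  step pc=6: or   $2, $3, $2  regs=(0,12,12,12,12,0)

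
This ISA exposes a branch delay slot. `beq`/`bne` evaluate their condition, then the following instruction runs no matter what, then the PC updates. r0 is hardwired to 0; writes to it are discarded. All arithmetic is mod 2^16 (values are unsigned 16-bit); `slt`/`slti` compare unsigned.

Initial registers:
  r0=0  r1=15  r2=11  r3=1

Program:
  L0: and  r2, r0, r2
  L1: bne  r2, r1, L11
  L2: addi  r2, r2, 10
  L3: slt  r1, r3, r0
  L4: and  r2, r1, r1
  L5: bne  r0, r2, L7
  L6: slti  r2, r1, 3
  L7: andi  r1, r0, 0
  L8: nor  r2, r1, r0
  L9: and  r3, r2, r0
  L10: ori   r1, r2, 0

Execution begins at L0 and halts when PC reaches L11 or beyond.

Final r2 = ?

PC=0  and  r2, r0, r2        | r0=0 r1=15 r2=0 r3=1
PC=1  bne  r2, r1, L11       | r0=0 r1=15 r2=0 r3=1  [TAKEN]
PC=2  addi  r2, r2, 10       | r0=0 r1=15 r2=10 r3=1

10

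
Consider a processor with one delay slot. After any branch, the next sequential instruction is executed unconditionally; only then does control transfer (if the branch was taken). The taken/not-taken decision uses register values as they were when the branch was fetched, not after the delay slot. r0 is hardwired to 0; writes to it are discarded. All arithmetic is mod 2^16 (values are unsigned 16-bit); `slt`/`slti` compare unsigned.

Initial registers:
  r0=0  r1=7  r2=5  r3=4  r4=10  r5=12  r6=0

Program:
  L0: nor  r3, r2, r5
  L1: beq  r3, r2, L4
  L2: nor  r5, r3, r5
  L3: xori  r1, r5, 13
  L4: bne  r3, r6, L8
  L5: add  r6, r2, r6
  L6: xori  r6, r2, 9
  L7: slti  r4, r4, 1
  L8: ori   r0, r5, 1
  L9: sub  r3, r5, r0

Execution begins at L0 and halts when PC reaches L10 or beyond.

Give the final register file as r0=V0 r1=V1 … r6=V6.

[0] nor  r3, r2, r5  →  {r0:0, r1:7, r2:5, r3:65522, r4:10, r5:12, r6:0}
[1] beq  r3, r2, L4  →  {r0:0, r1:7, r2:5, r3:65522, r4:10, r5:12, r6:0}  ⟨branch fallthrough⟩
[2] nor  r5, r3, r5  →  {r0:0, r1:7, r2:5, r3:65522, r4:10, r5:1, r6:0}
[3] xori  r1, r5, 13  →  {r0:0, r1:12, r2:5, r3:65522, r4:10, r5:1, r6:0}
[4] bne  r3, r6, L8  →  {r0:0, r1:12, r2:5, r3:65522, r4:10, r5:1, r6:0}  ⟨branch taken⟩
[5] add  r6, r2, r6  →  {r0:0, r1:12, r2:5, r3:65522, r4:10, r5:1, r6:5}
[8] ori   r0, r5, 1  →  {r0:0, r1:12, r2:5, r3:65522, r4:10, r5:1, r6:5}
[9] sub  r3, r5, r0  →  {r0:0, r1:12, r2:5, r3:1, r4:10, r5:1, r6:5}

r0=0 r1=12 r2=5 r3=1 r4=10 r5=1 r6=5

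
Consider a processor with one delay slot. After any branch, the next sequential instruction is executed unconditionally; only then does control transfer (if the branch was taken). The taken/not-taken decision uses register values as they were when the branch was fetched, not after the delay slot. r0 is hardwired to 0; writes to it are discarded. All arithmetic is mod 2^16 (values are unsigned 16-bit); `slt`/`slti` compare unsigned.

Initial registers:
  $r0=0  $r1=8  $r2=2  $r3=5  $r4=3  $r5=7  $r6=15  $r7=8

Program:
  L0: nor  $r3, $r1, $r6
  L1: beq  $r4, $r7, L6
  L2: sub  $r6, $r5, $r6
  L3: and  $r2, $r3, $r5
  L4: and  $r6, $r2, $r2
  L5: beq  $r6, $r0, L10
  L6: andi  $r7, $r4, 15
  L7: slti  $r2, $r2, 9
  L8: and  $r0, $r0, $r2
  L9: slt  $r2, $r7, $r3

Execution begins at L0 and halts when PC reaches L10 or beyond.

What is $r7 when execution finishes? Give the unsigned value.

3

#0 nor  $r3, $r1, $r6 ; 0/8/2/65520/3/7/15/8
#1 beq  $r4, $r7, L6 ; 0/8/2/65520/3/7/15/8 ; →fallthru
#2 sub  $r6, $r5, $r6 ; 0/8/2/65520/3/7/65528/8
#3 and  $r2, $r3, $r5 ; 0/8/0/65520/3/7/65528/8
#4 and  $r6, $r2, $r2 ; 0/8/0/65520/3/7/0/8
#5 beq  $r6, $r0, L10 ; 0/8/0/65520/3/7/0/8 ; →target
#6 andi  $r7, $r4, 15 ; 0/8/0/65520/3/7/0/3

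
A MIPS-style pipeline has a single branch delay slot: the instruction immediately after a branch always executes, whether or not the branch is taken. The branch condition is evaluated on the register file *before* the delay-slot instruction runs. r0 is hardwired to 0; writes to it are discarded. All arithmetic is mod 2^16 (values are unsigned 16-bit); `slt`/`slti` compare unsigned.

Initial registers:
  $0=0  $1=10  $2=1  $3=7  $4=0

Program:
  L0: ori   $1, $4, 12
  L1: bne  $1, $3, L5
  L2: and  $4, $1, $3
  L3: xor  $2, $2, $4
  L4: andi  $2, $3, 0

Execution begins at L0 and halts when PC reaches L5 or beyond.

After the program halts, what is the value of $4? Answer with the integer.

PC=0  ori   $1, $4, 12       | $0=0 $1=12 $2=1 $3=7 $4=0
PC=1  bne  $1, $3, L5        | $0=0 $1=12 $2=1 $3=7 $4=0  [TAKEN]
PC=2  and  $4, $1, $3        | $0=0 $1=12 $2=1 $3=7 $4=4

4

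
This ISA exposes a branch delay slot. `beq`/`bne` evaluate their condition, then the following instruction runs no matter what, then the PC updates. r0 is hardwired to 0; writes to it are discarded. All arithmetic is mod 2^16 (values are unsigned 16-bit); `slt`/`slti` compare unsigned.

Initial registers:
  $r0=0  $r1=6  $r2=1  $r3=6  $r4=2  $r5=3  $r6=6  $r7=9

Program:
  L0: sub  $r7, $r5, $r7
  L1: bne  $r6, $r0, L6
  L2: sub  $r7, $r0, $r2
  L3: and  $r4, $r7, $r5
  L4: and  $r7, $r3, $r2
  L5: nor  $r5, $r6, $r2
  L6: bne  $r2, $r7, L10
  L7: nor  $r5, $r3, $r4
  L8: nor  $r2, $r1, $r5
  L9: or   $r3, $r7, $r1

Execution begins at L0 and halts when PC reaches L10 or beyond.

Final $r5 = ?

65529

PC=0  sub  $r7, $r5, $r7     | $r0=0 $r1=6 $r2=1 $r3=6 $r4=2 $r5=3 $r6=6 $r7=65530
PC=1  bne  $r6, $r0, L6      | $r0=0 $r1=6 $r2=1 $r3=6 $r4=2 $r5=3 $r6=6 $r7=65530  [TAKEN]
PC=2  sub  $r7, $r0, $r2     | $r0=0 $r1=6 $r2=1 $r3=6 $r4=2 $r5=3 $r6=6 $r7=65535
PC=6  bne  $r2, $r7, L10     | $r0=0 $r1=6 $r2=1 $r3=6 $r4=2 $r5=3 $r6=6 $r7=65535  [TAKEN]
PC=7  nor  $r5, $r3, $r4     | $r0=0 $r1=6 $r2=1 $r3=6 $r4=2 $r5=65529 $r6=6 $r7=65535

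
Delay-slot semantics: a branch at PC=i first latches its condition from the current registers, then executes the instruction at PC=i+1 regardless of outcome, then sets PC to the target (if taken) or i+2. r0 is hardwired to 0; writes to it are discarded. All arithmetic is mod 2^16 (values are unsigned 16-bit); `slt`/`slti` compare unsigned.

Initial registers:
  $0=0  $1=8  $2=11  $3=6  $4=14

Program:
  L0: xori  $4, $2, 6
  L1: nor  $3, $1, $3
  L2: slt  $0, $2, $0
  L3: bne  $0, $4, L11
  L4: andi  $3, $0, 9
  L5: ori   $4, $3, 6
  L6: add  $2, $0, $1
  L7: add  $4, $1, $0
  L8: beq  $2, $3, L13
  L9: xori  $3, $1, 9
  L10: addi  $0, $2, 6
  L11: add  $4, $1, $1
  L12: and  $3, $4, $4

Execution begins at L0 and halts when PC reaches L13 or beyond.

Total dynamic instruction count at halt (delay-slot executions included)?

[0] xori  $4, $2, 6  →  {$0:0, $1:8, $2:11, $3:6, $4:13}
[1] nor  $3, $1, $3  →  {$0:0, $1:8, $2:11, $3:65521, $4:13}
[2] slt  $0, $2, $0  →  {$0:0, $1:8, $2:11, $3:65521, $4:13}
[3] bne  $0, $4, L11  →  {$0:0, $1:8, $2:11, $3:65521, $4:13}  ⟨branch taken⟩
[4] andi  $3, $0, 9  →  {$0:0, $1:8, $2:11, $3:0, $4:13}
[11] add  $4, $1, $1  →  {$0:0, $1:8, $2:11, $3:0, $4:16}
[12] and  $3, $4, $4  →  {$0:0, $1:8, $2:11, $3:16, $4:16}

7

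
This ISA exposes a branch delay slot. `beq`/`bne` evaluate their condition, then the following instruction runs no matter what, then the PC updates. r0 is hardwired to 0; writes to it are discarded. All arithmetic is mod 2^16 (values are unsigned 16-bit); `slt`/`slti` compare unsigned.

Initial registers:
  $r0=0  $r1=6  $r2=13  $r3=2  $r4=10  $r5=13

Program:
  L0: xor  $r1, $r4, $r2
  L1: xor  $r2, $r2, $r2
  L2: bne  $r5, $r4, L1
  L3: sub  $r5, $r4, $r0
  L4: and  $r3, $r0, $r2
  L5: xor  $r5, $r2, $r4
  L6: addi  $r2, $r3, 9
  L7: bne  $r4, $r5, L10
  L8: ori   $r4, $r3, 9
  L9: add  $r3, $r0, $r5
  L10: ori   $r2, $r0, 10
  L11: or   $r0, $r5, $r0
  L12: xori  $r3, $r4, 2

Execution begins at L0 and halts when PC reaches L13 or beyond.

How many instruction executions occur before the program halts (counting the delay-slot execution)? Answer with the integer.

16

  step pc=0: xor  $r1, $r4, $r2  regs=(0,7,13,2,10,13)
  step pc=1: xor  $r2, $r2, $r2  regs=(0,7,0,2,10,13)
  step pc=2: bne  $r5, $r4, L1  cond=T  regs=(0,7,0,2,10,13)
  step pc=3: sub  $r5, $r4, $r0  regs=(0,7,0,2,10,10)
  step pc=1: xor  $r2, $r2, $r2  regs=(0,7,0,2,10,10)
  step pc=2: bne  $r5, $r4, L1  cond=F  regs=(0,7,0,2,10,10)
  step pc=3: sub  $r5, $r4, $r0  regs=(0,7,0,2,10,10)
  step pc=4: and  $r3, $r0, $r2  regs=(0,7,0,0,10,10)
  step pc=5: xor  $r5, $r2, $r4  regs=(0,7,0,0,10,10)
  step pc=6: addi  $r2, $r3, 9  regs=(0,7,9,0,10,10)
  step pc=7: bne  $r4, $r5, L10  cond=F  regs=(0,7,9,0,10,10)
  step pc=8: ori   $r4, $r3, 9  regs=(0,7,9,0,9,10)
  step pc=9: add  $r3, $r0, $r5  regs=(0,7,9,10,9,10)
  step pc=10: ori   $r2, $r0, 10  regs=(0,7,10,10,9,10)
  step pc=11: or   $r0, $r5, $r0  regs=(0,7,10,10,9,10)
  step pc=12: xori  $r3, $r4, 2  regs=(0,7,10,11,9,10)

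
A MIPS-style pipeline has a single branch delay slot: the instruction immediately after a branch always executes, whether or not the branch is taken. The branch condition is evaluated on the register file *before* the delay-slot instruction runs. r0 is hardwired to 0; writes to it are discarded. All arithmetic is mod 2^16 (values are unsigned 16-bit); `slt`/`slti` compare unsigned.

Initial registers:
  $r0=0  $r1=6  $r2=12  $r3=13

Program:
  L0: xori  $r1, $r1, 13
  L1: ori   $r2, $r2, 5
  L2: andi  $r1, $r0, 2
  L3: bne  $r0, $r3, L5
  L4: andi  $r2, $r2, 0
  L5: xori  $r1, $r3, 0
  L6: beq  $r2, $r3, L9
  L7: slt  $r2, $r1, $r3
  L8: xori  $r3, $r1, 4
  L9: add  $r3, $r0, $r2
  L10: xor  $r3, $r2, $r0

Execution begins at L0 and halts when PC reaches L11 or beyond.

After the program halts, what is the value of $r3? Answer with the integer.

0

#0 xori  $r1, $r1, 13 ; 0/11/12/13
#1 ori   $r2, $r2, 5 ; 0/11/13/13
#2 andi  $r1, $r0, 2 ; 0/0/13/13
#3 bne  $r0, $r3, L5 ; 0/0/13/13 ; →target
#4 andi  $r2, $r2, 0 ; 0/0/0/13
#5 xori  $r1, $r3, 0 ; 0/13/0/13
#6 beq  $r2, $r3, L9 ; 0/13/0/13 ; →fallthru
#7 slt  $r2, $r1, $r3 ; 0/13/0/13
#8 xori  $r3, $r1, 4 ; 0/13/0/9
#9 add  $r3, $r0, $r2 ; 0/13/0/0
#10 xor  $r3, $r2, $r0 ; 0/13/0/0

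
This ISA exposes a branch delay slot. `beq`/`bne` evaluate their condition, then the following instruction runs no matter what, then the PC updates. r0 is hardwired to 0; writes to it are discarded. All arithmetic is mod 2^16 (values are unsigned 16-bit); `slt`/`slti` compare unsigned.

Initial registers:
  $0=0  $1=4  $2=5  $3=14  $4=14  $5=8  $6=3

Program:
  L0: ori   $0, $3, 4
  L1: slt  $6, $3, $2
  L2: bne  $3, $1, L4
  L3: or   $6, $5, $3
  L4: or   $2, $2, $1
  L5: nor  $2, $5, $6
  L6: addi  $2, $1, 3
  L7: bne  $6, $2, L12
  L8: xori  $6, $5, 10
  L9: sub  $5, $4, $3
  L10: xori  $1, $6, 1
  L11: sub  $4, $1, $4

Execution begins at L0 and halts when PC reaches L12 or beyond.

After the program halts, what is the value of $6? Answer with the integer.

[0] ori   $0, $3, 4  →  {$0:0, $1:4, $2:5, $3:14, $4:14, $5:8, $6:3}
[1] slt  $6, $3, $2  →  {$0:0, $1:4, $2:5, $3:14, $4:14, $5:8, $6:0}
[2] bne  $3, $1, L4  →  {$0:0, $1:4, $2:5, $3:14, $4:14, $5:8, $6:0}  ⟨branch taken⟩
[3] or   $6, $5, $3  →  {$0:0, $1:4, $2:5, $3:14, $4:14, $5:8, $6:14}
[4] or   $2, $2, $1  →  {$0:0, $1:4, $2:5, $3:14, $4:14, $5:8, $6:14}
[5] nor  $2, $5, $6  →  {$0:0, $1:4, $2:65521, $3:14, $4:14, $5:8, $6:14}
[6] addi  $2, $1, 3  →  {$0:0, $1:4, $2:7, $3:14, $4:14, $5:8, $6:14}
[7] bne  $6, $2, L12  →  {$0:0, $1:4, $2:7, $3:14, $4:14, $5:8, $6:14}  ⟨branch taken⟩
[8] xori  $6, $5, 10  →  {$0:0, $1:4, $2:7, $3:14, $4:14, $5:8, $6:2}

2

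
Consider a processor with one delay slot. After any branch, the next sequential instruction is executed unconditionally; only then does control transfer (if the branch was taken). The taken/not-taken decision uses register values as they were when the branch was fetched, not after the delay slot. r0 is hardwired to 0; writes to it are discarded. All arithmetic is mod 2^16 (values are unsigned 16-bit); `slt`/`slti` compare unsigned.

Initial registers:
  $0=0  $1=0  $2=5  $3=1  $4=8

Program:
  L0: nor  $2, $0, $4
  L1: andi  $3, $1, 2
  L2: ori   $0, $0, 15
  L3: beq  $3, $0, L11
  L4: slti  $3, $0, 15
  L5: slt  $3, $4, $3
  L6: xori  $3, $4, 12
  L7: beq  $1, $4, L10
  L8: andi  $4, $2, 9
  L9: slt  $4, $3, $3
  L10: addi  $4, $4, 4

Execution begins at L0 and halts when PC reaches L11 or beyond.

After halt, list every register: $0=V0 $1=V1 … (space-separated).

[0] nor  $2, $0, $4  →  {$0:0, $1:0, $2:65527, $3:1, $4:8}
[1] andi  $3, $1, 2  →  {$0:0, $1:0, $2:65527, $3:0, $4:8}
[2] ori   $0, $0, 15  →  {$0:0, $1:0, $2:65527, $3:0, $4:8}
[3] beq  $3, $0, L11  →  {$0:0, $1:0, $2:65527, $3:0, $4:8}  ⟨branch taken⟩
[4] slti  $3, $0, 15  →  {$0:0, $1:0, $2:65527, $3:1, $4:8}

$0=0 $1=0 $2=65527 $3=1 $4=8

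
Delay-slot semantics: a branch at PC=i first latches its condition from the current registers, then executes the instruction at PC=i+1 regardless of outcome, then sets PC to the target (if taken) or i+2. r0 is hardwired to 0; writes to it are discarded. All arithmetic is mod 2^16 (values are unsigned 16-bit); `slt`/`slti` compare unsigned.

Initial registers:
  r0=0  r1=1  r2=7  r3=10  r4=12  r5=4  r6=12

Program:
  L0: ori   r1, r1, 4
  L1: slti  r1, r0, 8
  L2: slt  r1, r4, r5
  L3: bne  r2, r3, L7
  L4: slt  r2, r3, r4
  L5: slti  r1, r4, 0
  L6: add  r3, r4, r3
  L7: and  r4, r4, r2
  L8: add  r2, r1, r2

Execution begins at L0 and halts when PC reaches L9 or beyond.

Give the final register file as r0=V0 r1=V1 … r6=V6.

r0=0 r1=0 r2=1 r3=10 r4=0 r5=4 r6=12

[0] ori   r1, r1, 4  →  {r0:0, r1:5, r2:7, r3:10, r4:12, r5:4, r6:12}
[1] slti  r1, r0, 8  →  {r0:0, r1:1, r2:7, r3:10, r4:12, r5:4, r6:12}
[2] slt  r1, r4, r5  →  {r0:0, r1:0, r2:7, r3:10, r4:12, r5:4, r6:12}
[3] bne  r2, r3, L7  →  {r0:0, r1:0, r2:7, r3:10, r4:12, r5:4, r6:12}  ⟨branch taken⟩
[4] slt  r2, r3, r4  →  {r0:0, r1:0, r2:1, r3:10, r4:12, r5:4, r6:12}
[7] and  r4, r4, r2  →  {r0:0, r1:0, r2:1, r3:10, r4:0, r5:4, r6:12}
[8] add  r2, r1, r2  →  {r0:0, r1:0, r2:1, r3:10, r4:0, r5:4, r6:12}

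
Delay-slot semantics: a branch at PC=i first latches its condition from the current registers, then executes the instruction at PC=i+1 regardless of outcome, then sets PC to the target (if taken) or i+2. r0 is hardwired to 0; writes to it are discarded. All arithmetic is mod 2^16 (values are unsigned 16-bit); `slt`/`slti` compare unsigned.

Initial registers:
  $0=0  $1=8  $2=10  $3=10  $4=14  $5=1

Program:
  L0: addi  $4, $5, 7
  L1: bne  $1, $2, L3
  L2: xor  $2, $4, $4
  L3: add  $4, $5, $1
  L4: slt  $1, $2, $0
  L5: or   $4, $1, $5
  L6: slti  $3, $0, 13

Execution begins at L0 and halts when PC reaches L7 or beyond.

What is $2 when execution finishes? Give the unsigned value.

0

[0] addi  $4, $5, 7  →  {$0:0, $1:8, $2:10, $3:10, $4:8, $5:1}
[1] bne  $1, $2, L3  →  {$0:0, $1:8, $2:10, $3:10, $4:8, $5:1}  ⟨branch taken⟩
[2] xor  $2, $4, $4  →  {$0:0, $1:8, $2:0, $3:10, $4:8, $5:1}
[3] add  $4, $5, $1  →  {$0:0, $1:8, $2:0, $3:10, $4:9, $5:1}
[4] slt  $1, $2, $0  →  {$0:0, $1:0, $2:0, $3:10, $4:9, $5:1}
[5] or   $4, $1, $5  →  {$0:0, $1:0, $2:0, $3:10, $4:1, $5:1}
[6] slti  $3, $0, 13  →  {$0:0, $1:0, $2:0, $3:1, $4:1, $5:1}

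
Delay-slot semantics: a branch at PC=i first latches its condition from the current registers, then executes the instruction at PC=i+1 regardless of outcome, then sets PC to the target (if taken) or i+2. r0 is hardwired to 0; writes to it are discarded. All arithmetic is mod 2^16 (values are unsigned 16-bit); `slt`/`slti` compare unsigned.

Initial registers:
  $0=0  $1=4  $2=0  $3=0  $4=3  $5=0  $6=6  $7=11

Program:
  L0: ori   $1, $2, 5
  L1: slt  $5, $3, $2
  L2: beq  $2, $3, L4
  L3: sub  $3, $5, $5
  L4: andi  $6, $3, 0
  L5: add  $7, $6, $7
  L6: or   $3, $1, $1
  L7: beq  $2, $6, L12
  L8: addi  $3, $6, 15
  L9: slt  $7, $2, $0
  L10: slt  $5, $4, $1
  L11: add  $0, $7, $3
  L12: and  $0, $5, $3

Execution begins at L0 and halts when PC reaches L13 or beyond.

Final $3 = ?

15

PC=0  ori   $1, $2, 5        | $0=0 $1=5 $2=0 $3=0 $4=3 $5=0 $6=6 $7=11
PC=1  slt  $5, $3, $2        | $0=0 $1=5 $2=0 $3=0 $4=3 $5=0 $6=6 $7=11
PC=2  beq  $2, $3, L4        | $0=0 $1=5 $2=0 $3=0 $4=3 $5=0 $6=6 $7=11  [TAKEN]
PC=3  sub  $3, $5, $5        | $0=0 $1=5 $2=0 $3=0 $4=3 $5=0 $6=6 $7=11
PC=4  andi  $6, $3, 0        | $0=0 $1=5 $2=0 $3=0 $4=3 $5=0 $6=0 $7=11
PC=5  add  $7, $6, $7        | $0=0 $1=5 $2=0 $3=0 $4=3 $5=0 $6=0 $7=11
PC=6  or   $3, $1, $1        | $0=0 $1=5 $2=0 $3=5 $4=3 $5=0 $6=0 $7=11
PC=7  beq  $2, $6, L12       | $0=0 $1=5 $2=0 $3=5 $4=3 $5=0 $6=0 $7=11  [TAKEN]
PC=8  addi  $3, $6, 15       | $0=0 $1=5 $2=0 $3=15 $4=3 $5=0 $6=0 $7=11
PC=12 and  $0, $5, $3        | $0=0 $1=5 $2=0 $3=15 $4=3 $5=0 $6=0 $7=11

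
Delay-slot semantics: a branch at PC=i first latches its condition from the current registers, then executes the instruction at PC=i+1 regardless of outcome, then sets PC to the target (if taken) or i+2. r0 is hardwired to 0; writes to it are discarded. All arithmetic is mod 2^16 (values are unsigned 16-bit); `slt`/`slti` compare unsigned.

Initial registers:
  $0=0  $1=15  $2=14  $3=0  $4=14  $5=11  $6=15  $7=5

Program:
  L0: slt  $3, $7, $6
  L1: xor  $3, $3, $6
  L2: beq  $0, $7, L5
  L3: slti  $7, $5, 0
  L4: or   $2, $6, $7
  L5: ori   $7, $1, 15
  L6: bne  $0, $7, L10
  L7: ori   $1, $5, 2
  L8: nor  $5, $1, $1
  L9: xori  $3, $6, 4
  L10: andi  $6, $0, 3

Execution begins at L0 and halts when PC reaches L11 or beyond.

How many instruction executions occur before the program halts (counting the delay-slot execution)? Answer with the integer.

PC=0  slt  $3, $7, $6        | $0=0 $1=15 $2=14 $3=1 $4=14 $5=11 $6=15 $7=5
PC=1  xor  $3, $3, $6        | $0=0 $1=15 $2=14 $3=14 $4=14 $5=11 $6=15 $7=5
PC=2  beq  $0, $7, L5        | $0=0 $1=15 $2=14 $3=14 $4=14 $5=11 $6=15 $7=5  [not taken]
PC=3  slti  $7, $5, 0        | $0=0 $1=15 $2=14 $3=14 $4=14 $5=11 $6=15 $7=0
PC=4  or   $2, $6, $7        | $0=0 $1=15 $2=15 $3=14 $4=14 $5=11 $6=15 $7=0
PC=5  ori   $7, $1, 15       | $0=0 $1=15 $2=15 $3=14 $4=14 $5=11 $6=15 $7=15
PC=6  bne  $0, $7, L10       | $0=0 $1=15 $2=15 $3=14 $4=14 $5=11 $6=15 $7=15  [TAKEN]
PC=7  ori   $1, $5, 2        | $0=0 $1=11 $2=15 $3=14 $4=14 $5=11 $6=15 $7=15
PC=10 andi  $6, $0, 3        | $0=0 $1=11 $2=15 $3=14 $4=14 $5=11 $6=0 $7=15

9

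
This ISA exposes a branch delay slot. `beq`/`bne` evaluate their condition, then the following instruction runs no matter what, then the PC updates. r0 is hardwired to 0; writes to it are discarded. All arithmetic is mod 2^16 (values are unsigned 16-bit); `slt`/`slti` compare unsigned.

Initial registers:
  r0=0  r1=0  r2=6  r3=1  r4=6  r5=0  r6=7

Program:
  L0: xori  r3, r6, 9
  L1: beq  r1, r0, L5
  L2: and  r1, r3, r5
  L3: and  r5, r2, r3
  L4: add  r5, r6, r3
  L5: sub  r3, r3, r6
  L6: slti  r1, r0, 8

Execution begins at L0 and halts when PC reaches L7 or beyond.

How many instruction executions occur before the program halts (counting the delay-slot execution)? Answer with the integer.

#0 xori  r3, r6, 9 ; 0/0/6/14/6/0/7
#1 beq  r1, r0, L5 ; 0/0/6/14/6/0/7 ; →target
#2 and  r1, r3, r5 ; 0/0/6/14/6/0/7
#5 sub  r3, r3, r6 ; 0/0/6/7/6/0/7
#6 slti  r1, r0, 8 ; 0/1/6/7/6/0/7

5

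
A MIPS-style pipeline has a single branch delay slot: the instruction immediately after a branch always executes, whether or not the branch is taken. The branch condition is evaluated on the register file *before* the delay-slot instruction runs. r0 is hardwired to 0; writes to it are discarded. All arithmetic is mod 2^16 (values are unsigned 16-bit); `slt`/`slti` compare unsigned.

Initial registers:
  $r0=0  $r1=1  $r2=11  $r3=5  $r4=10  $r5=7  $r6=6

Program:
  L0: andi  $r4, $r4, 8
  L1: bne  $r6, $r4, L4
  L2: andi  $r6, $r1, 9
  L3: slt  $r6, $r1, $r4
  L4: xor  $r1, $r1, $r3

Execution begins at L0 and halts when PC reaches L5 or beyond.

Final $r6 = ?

  step pc=0: andi  $r4, $r4, 8  regs=(0,1,11,5,8,7,6)
  step pc=1: bne  $r6, $r4, L4  cond=T  regs=(0,1,11,5,8,7,6)
  step pc=2: andi  $r6, $r1, 9  regs=(0,1,11,5,8,7,1)
  step pc=4: xor  $r1, $r1, $r3  regs=(0,4,11,5,8,7,1)

1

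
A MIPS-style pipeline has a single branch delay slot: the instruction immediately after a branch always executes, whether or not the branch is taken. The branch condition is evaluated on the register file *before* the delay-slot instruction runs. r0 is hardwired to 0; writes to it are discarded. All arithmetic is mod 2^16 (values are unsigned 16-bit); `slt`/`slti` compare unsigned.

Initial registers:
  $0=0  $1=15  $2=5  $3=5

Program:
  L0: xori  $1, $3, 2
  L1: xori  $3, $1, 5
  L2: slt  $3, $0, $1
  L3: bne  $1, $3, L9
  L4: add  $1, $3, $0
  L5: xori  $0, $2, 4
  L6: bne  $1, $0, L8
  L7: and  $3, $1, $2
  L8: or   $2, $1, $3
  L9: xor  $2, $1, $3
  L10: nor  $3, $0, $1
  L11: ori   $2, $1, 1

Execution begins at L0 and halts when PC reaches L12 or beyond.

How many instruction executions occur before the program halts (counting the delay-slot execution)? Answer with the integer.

[0] xori  $1, $3, 2  →  {$0:0, $1:7, $2:5, $3:5}
[1] xori  $3, $1, 5  →  {$0:0, $1:7, $2:5, $3:2}
[2] slt  $3, $0, $1  →  {$0:0, $1:7, $2:5, $3:1}
[3] bne  $1, $3, L9  →  {$0:0, $1:7, $2:5, $3:1}  ⟨branch taken⟩
[4] add  $1, $3, $0  →  {$0:0, $1:1, $2:5, $3:1}
[9] xor  $2, $1, $3  →  {$0:0, $1:1, $2:0, $3:1}
[10] nor  $3, $0, $1  →  {$0:0, $1:1, $2:0, $3:65534}
[11] ori   $2, $1, 1  →  {$0:0, $1:1, $2:1, $3:65534}

8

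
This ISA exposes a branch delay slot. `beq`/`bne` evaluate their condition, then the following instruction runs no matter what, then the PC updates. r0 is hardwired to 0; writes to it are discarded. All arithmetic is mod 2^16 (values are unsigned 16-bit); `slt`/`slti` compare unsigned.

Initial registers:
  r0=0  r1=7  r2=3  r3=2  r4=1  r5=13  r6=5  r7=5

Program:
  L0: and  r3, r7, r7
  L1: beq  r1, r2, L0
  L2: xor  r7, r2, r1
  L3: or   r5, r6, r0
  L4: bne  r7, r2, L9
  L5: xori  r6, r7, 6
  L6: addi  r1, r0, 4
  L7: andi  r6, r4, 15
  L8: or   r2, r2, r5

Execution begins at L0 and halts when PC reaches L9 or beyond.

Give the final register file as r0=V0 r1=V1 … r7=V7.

  step pc=0: and  r3, r7, r7  regs=(0,7,3,5,1,13,5,5)
  step pc=1: beq  r1, r2, L0  cond=F  regs=(0,7,3,5,1,13,5,5)
  step pc=2: xor  r7, r2, r1  regs=(0,7,3,5,1,13,5,4)
  step pc=3: or   r5, r6, r0  regs=(0,7,3,5,1,5,5,4)
  step pc=4: bne  r7, r2, L9  cond=T  regs=(0,7,3,5,1,5,5,4)
  step pc=5: xori  r6, r7, 6  regs=(0,7,3,5,1,5,2,4)

r0=0 r1=7 r2=3 r3=5 r4=1 r5=5 r6=2 r7=4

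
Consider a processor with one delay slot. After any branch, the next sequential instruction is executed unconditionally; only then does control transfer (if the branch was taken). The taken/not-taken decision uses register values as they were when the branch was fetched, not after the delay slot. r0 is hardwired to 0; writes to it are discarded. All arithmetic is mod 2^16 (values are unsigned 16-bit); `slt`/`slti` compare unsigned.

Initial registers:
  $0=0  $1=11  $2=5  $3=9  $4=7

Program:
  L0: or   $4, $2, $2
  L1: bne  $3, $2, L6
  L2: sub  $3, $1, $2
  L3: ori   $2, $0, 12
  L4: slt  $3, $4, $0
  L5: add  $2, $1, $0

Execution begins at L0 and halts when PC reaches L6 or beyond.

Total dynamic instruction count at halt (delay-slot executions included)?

3

  step pc=0: or   $4, $2, $2  regs=(0,11,5,9,5)
  step pc=1: bne  $3, $2, L6  cond=T  regs=(0,11,5,9,5)
  step pc=2: sub  $3, $1, $2  regs=(0,11,5,6,5)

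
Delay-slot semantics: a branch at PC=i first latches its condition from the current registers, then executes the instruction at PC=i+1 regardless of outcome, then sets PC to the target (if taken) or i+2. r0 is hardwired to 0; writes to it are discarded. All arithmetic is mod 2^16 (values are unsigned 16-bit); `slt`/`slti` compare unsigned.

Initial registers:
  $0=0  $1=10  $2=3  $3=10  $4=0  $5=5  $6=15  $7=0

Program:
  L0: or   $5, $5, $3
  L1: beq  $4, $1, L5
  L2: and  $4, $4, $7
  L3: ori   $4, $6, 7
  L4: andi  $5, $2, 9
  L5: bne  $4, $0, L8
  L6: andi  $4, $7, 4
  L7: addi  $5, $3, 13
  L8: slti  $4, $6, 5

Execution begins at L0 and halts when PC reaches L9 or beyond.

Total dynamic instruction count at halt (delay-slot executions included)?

8

PC=0  or   $5, $5, $3        | $0=0 $1=10 $2=3 $3=10 $4=0 $5=15 $6=15 $7=0
PC=1  beq  $4, $1, L5        | $0=0 $1=10 $2=3 $3=10 $4=0 $5=15 $6=15 $7=0  [not taken]
PC=2  and  $4, $4, $7        | $0=0 $1=10 $2=3 $3=10 $4=0 $5=15 $6=15 $7=0
PC=3  ori   $4, $6, 7        | $0=0 $1=10 $2=3 $3=10 $4=15 $5=15 $6=15 $7=0
PC=4  andi  $5, $2, 9        | $0=0 $1=10 $2=3 $3=10 $4=15 $5=1 $6=15 $7=0
PC=5  bne  $4, $0, L8        | $0=0 $1=10 $2=3 $3=10 $4=15 $5=1 $6=15 $7=0  [TAKEN]
PC=6  andi  $4, $7, 4        | $0=0 $1=10 $2=3 $3=10 $4=0 $5=1 $6=15 $7=0
PC=8  slti  $4, $6, 5        | $0=0 $1=10 $2=3 $3=10 $4=0 $5=1 $6=15 $7=0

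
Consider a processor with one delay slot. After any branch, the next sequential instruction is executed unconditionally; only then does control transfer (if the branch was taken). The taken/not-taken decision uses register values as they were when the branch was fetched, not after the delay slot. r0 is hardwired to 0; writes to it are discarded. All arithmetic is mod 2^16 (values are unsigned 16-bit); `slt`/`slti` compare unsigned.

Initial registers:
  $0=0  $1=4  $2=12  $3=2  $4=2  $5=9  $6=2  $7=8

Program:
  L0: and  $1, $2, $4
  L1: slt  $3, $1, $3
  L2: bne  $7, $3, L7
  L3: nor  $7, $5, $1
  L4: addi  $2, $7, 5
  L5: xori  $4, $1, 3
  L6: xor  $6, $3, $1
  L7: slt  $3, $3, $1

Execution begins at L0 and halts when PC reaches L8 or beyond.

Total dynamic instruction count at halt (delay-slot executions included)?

5

PC=0  and  $1, $2, $4        | $0=0 $1=0 $2=12 $3=2 $4=2 $5=9 $6=2 $7=8
PC=1  slt  $3, $1, $3        | $0=0 $1=0 $2=12 $3=1 $4=2 $5=9 $6=2 $7=8
PC=2  bne  $7, $3, L7        | $0=0 $1=0 $2=12 $3=1 $4=2 $5=9 $6=2 $7=8  [TAKEN]
PC=3  nor  $7, $5, $1        | $0=0 $1=0 $2=12 $3=1 $4=2 $5=9 $6=2 $7=65526
PC=7  slt  $3, $3, $1        | $0=0 $1=0 $2=12 $3=0 $4=2 $5=9 $6=2 $7=65526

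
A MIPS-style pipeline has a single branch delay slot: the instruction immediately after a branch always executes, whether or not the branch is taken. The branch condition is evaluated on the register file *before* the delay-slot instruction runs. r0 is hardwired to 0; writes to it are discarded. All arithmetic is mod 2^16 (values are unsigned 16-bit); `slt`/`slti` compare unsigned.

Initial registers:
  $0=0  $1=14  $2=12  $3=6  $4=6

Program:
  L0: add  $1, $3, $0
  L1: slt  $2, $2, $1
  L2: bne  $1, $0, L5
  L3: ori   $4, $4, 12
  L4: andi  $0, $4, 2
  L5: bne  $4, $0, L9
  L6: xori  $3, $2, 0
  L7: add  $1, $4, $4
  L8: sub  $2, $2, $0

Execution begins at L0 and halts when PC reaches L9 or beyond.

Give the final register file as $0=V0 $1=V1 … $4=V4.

$0=0 $1=6 $2=0 $3=0 $4=14

[0] add  $1, $3, $0  →  {$0:0, $1:6, $2:12, $3:6, $4:6}
[1] slt  $2, $2, $1  →  {$0:0, $1:6, $2:0, $3:6, $4:6}
[2] bne  $1, $0, L5  →  {$0:0, $1:6, $2:0, $3:6, $4:6}  ⟨branch taken⟩
[3] ori   $4, $4, 12  →  {$0:0, $1:6, $2:0, $3:6, $4:14}
[5] bne  $4, $0, L9  →  {$0:0, $1:6, $2:0, $3:6, $4:14}  ⟨branch taken⟩
[6] xori  $3, $2, 0  →  {$0:0, $1:6, $2:0, $3:0, $4:14}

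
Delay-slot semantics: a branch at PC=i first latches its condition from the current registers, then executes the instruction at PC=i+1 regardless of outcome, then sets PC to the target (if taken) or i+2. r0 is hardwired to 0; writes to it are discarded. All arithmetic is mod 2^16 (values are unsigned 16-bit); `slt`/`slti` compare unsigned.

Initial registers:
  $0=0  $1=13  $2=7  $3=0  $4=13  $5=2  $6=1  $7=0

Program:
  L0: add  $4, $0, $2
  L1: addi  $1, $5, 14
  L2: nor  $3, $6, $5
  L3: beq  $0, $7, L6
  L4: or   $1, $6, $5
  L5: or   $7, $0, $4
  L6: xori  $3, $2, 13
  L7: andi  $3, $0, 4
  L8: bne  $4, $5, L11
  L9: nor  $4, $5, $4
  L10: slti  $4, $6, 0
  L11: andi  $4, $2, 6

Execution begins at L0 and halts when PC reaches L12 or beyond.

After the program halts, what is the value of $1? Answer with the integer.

  step pc=0: add  $4, $0, $2  regs=(0,13,7,0,7,2,1,0)
  step pc=1: addi  $1, $5, 14  regs=(0,16,7,0,7,2,1,0)
  step pc=2: nor  $3, $6, $5  regs=(0,16,7,65532,7,2,1,0)
  step pc=3: beq  $0, $7, L6  cond=T  regs=(0,16,7,65532,7,2,1,0)
  step pc=4: or   $1, $6, $5  regs=(0,3,7,65532,7,2,1,0)
  step pc=6: xori  $3, $2, 13  regs=(0,3,7,10,7,2,1,0)
  step pc=7: andi  $3, $0, 4  regs=(0,3,7,0,7,2,1,0)
  step pc=8: bne  $4, $5, L11  cond=T  regs=(0,3,7,0,7,2,1,0)
  step pc=9: nor  $4, $5, $4  regs=(0,3,7,0,65528,2,1,0)
  step pc=11: andi  $4, $2, 6  regs=(0,3,7,0,6,2,1,0)

3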